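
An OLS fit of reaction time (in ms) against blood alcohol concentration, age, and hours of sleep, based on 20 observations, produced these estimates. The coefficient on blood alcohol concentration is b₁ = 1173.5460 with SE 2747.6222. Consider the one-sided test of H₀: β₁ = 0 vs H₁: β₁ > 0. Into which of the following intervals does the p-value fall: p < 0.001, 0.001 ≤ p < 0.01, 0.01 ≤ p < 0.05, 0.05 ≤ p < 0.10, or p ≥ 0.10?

t = 1173.5460 / 2747.6222 = 0.427.
df = n − k − 1 = 20 − 3 − 1 = 16.
One-sided p = P(T_{16} > t) ≈ 0.3375.
So p ≥ 0.10.

p ≥ 0.10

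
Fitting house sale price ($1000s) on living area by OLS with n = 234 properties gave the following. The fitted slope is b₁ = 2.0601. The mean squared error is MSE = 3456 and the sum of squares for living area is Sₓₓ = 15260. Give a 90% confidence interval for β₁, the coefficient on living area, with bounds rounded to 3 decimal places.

SE(b₁) = √(MSE/Sₓₓ) = √(3456/15260) = 0.475893.
df = n − 2 = 232.
t* = t_{0.05, 232} = 1.651448.
Margin = t* × SE = 1.651448 × 0.475893 = 0.78591.
CI: 2.0601 ± 0.78591 → (1.274, 2.846).
With 90% confidence, each one-unit increase in living area is associated with a change of between 1.274 and 2.846 $1000s in house sale price.

(1.274, 2.846)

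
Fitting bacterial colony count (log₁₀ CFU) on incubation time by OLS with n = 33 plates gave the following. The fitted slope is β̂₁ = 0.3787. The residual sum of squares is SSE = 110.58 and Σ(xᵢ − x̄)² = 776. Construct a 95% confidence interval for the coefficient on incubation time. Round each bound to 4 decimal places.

(0.2404, 0.5170)

MSE = SSE/(n − 2) = 110.58/31 = 3.5671.
SE(β̂₁) = √(MSE/Sₓₓ) = √(3.5671/776) = 0.0677995.
df = n − 2 = 31.
t* = t_{0.025, 31} = 2.039513.
Margin = t* × SE = 2.039513 × 0.0677995 = 0.138278.
CI: 0.3787 ± 0.138278 → (0.2404, 0.5170).
With 95% confidence, each one-unit increase in incubation time is associated with a change of between 0.2404 and 0.5170 log₁₀ CFU in bacterial colony count.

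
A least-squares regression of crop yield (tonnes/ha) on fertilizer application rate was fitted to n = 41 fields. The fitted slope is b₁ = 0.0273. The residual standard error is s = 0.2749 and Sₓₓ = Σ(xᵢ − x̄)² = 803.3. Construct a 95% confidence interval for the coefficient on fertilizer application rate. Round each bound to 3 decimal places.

SE(b₁) = s/√Sₓₓ = 0.2749/√803.3 = 0.0096992.
df = n − 2 = 39.
t* = t_{0.025, 39} = 2.022691.
Margin = t* × SE = 2.022691 × 0.0096992 = 0.01962.
CI: 0.0273 ± 0.01962 → (0.008, 0.047).
With 95% confidence, each one-unit increase in fertilizer application rate is associated with a change of between 0.008 and 0.047 tonnes/ha in crop yield.

(0.008, 0.047)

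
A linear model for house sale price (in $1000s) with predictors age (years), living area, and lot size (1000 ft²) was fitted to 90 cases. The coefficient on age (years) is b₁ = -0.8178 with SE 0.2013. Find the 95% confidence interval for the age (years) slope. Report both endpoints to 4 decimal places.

(-1.2180, -0.4176)

df = n − k − 1 = 90 − 3 − 1 = 86.
t* = t_{0.025, 86} = 1.987934.
Margin = t* × SE = 1.987934 × 0.2013 = 0.400171.
CI: -0.8178 ± 0.400171 → (-1.2180, -0.4176).
With 95% confidence, each one-unit increase in age (years) is associated with a change of between -1.2180 and -0.4176 $1000s in house sale price, holding the other predictors fixed.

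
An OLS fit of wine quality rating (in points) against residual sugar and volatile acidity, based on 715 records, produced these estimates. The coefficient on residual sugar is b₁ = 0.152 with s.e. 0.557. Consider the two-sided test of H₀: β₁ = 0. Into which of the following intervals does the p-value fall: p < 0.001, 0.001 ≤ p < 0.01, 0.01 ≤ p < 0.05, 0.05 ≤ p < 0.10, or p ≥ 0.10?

p ≥ 0.10

t = 0.152 / 0.557 = 0.273.
df = n − k − 1 = 715 − 2 − 1 = 712.
Two-sided p = 2·P(T_{712} > |t|) ≈ 0.7850.
So p ≥ 0.10.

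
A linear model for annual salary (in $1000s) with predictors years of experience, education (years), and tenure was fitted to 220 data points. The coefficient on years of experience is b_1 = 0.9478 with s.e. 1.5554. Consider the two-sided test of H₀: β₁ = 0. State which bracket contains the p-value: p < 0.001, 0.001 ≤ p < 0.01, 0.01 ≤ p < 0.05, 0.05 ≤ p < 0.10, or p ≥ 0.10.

p ≥ 0.10

t = 0.9478 / 1.5554 = 0.609.
df = n − k − 1 = 220 − 3 − 1 = 216.
Two-sided p = 2·P(T_{216} > |t|) ≈ 0.5429.
So p ≥ 0.10.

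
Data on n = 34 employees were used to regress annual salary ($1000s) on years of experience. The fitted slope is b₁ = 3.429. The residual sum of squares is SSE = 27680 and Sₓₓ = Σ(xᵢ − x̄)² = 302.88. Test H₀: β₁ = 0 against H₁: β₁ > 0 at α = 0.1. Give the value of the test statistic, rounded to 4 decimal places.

t = 2.0291

MSE = SSE/(n − 2) = 27680/32 = 865.
SE(b₁) = √(MSE/Sₓₓ) = √(865/302.88) = 1.68995.
t = 3.429 / 1.68995 = 2.0291.
df = n − 2 = 32.
One-sided p ≈ 0.0254, which is < 0.1, so reject H₀.
There is evidence that the true slope on years of experience is positive.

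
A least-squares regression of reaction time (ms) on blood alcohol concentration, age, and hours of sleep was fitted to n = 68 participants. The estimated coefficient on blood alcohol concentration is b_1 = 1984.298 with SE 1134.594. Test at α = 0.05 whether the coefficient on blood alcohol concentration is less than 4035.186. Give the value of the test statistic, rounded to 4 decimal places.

t = -1.8076

H₀: β₁ = 4035.186 vs H₁: β₁ < 4035.186.
t = (b_1 − β₁⁰)/SE = (1984.298 − 4035.186) / 1134.594 = -1.8076.
df = n − k − 1 = 68 − 3 − 1 = 64.
One-sided p ≈ 0.0377, which is < 0.05, so reject H₀.
There is evidence that the true slope on blood alcohol concentration is below 4035.186 ms per unit, holding the other predictors fixed.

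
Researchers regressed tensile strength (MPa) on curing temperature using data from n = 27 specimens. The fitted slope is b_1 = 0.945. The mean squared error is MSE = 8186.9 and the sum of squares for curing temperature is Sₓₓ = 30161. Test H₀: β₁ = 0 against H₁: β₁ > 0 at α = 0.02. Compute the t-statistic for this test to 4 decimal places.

SE(b_1) = √(MSE/Sₓₓ) = √(8186.9/30161) = 0.520999.
t = 0.945 / 0.520999 = 1.8138.
df = n − 2 = 25.
One-sided p ≈ 0.0409, which is ≥ 0.02, so fail to reject H₀.
The data do not give significant evidence that the true slope on curing temperature is positive.

t = 1.8138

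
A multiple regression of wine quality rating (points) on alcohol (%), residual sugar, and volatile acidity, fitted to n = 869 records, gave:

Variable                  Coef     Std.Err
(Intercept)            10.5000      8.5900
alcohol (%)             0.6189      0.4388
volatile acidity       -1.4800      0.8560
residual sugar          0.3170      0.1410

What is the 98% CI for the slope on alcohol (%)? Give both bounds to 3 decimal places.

(-0.404, 1.642)

Read off: b = 0.6189, SE = 0.4388 for alcohol (%).
df = n − k − 1 = 869 − 3 − 1 = 865.
t* = t_{0.01, 865} = 2.330667.
Margin = t* × SE = 2.330667 × 0.4388 = 1.02270.
CI: 0.6189 ± 1.02270 → (-0.404, 1.642).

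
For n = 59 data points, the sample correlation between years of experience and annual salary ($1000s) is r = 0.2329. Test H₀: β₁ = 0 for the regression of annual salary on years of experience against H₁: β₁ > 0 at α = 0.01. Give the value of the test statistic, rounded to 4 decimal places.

t = 1.8081

t = r·√(n − 2)/√(1 − r²) = 0.2329·√57/√0.945758 = 1.8081.
df = n − 2 = 57.
One-sided p ≈ 0.0379, which is ≥ 0.01, so fail to reject H₀.
The data do not give significant evidence of a linear association between years of experience and annual salary.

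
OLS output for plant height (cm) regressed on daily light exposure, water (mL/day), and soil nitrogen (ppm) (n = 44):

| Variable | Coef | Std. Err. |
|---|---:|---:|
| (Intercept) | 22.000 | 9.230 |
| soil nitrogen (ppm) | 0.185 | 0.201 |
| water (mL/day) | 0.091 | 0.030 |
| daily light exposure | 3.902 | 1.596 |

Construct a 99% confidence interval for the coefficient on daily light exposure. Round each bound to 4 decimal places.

Read off: b = 3.902, SE = 1.596 for daily light exposure.
df = n − k − 1 = 44 − 3 − 1 = 40.
t* = t_{0.005, 40} = 2.704459.
Margin = t* × SE = 2.704459 × 1.596 = 4.316317.
CI: 3.902 ± 4.316317 → (-0.4143, 8.2183).

(-0.4143, 8.2183)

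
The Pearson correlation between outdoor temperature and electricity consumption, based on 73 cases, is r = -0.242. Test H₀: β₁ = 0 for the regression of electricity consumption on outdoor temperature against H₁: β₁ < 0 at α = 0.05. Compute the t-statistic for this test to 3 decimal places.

t = r·√(n − 2)/√(1 − r²) = -0.242·√71/√0.941436 = -2.102.
df = n − 2 = 71.
One-sided p ≈ 0.0196, which is < 0.05, so reject H₀.
There is evidence of a linear association between outdoor temperature and electricity consumption.

t = -2.102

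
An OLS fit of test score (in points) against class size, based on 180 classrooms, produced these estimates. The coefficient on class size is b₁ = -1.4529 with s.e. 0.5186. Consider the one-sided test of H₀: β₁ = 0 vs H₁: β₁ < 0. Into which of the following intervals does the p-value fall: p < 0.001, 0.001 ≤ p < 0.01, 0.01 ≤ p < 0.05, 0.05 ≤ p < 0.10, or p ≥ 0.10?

t = -1.4529 / 0.5186 = -2.802.
df = n − 2 = 180 − 2 = 178.
One-sided p = P(T_{178} < t) ≈ 0.0028.
So 0.001 ≤ p < 0.01.

0.001 ≤ p < 0.01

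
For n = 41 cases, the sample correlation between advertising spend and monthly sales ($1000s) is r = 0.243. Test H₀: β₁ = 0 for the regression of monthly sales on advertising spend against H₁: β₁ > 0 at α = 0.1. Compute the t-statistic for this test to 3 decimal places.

t = 1.564

t = r·√(n − 2)/√(1 − r²) = 0.243·√39/√0.940951 = 1.564.
df = n − 2 = 39.
One-sided p ≈ 0.0629, which is < 0.1, so reject H₀.
There is evidence of a linear association between advertising spend and monthly sales.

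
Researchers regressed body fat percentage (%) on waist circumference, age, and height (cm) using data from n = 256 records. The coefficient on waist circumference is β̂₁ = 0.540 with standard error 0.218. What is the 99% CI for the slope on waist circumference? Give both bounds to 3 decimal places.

df = n − k − 1 = 256 − 3 − 1 = 252.
t* = t_{0.005, 252} = 2.595479.
Margin = t* × SE = 2.595479 × 0.218 = 0.56581.
CI: 0.540 ± 0.56581 → (-0.026, 1.106).
With 99% confidence, each one-unit increase in waist circumference is associated with a change of between -0.026 and 1.106 % in body fat percentage, holding the other predictors fixed.

(-0.026, 1.106)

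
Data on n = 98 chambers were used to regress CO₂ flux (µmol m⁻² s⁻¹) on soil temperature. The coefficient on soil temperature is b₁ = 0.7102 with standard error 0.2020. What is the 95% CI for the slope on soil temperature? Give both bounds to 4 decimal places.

(0.3092, 1.1112)

df = n − 2 = 98 − 2 = 96.
t* = t_{0.025, 96} = 1.984984.
Margin = t* × SE = 1.984984 × 0.2020 = 0.400967.
CI: 0.7102 ± 0.400967 → (0.3092, 1.1112).
With 95% confidence, each one-unit increase in soil temperature is associated with a change of between 0.3092 and 1.1112 µmol m⁻² s⁻¹ in CO₂ flux.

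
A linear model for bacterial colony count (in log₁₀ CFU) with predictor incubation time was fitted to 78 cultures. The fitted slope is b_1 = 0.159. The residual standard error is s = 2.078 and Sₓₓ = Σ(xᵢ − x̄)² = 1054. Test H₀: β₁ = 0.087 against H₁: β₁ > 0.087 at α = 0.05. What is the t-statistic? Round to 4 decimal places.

t = 1.1249

SE(b_1) = s/√Sₓₓ = 2.078/√1054 = 0.0640067.
t = (0.159 − 0.087) / 0.0640067 = 1.1249.
df = n − 2 = 76.
One-sided p ≈ 0.1321, which is ≥ 0.05, so fail to reject H₀.
The data do not give significant evidence that the true slope on incubation time exceeds 0.087 log₁₀ CFU per unit.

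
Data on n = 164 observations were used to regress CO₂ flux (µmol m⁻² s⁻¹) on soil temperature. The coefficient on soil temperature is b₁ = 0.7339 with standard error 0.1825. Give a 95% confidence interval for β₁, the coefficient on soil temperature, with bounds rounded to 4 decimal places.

(0.3735, 1.0943)

df = n − 2 = 164 − 2 = 162.
t* = t_{0.025, 162} = 1.974716.
Margin = t* × SE = 1.974716 × 0.1825 = 0.360386.
CI: 0.7339 ± 0.360386 → (0.3735, 1.0943).
With 95% confidence, each one-unit increase in soil temperature is associated with a change of between 0.3735 and 1.0943 µmol m⁻² s⁻¹ in CO₂ flux.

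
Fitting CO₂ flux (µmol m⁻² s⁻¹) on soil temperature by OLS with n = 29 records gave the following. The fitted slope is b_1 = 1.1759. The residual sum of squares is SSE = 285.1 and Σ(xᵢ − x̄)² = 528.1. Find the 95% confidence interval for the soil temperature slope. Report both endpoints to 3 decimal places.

(0.886, 1.466)

MSE = SSE/(n − 2) = 285.1/27 = 10.5593.
SE(b_1) = √(MSE/Sₓₓ) = √(10.5593/528.1) = 0.141403.
df = n − 2 = 27.
t* = t_{0.025, 27} = 2.051831.
Margin = t* × SE = 2.051831 × 0.141403 = 0.29014.
CI: 1.1759 ± 0.29014 → (0.886, 1.466).
With 95% confidence, each one-unit increase in soil temperature is associated with a change of between 0.886 and 1.466 µmol m⁻² s⁻¹ in CO₂ flux.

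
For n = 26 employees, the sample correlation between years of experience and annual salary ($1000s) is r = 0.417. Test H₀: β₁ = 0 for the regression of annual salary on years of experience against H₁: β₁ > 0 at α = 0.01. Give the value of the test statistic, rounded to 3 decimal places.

t = r·√(n − 2)/√(1 − r²) = 0.417·√24/√0.826111 = 2.248.
df = n − 2 = 24.
One-sided p ≈ 0.0170, which is ≥ 0.01, so fail to reject H₀.
The data do not give significant evidence of a linear association between years of experience and annual salary.

t = 2.248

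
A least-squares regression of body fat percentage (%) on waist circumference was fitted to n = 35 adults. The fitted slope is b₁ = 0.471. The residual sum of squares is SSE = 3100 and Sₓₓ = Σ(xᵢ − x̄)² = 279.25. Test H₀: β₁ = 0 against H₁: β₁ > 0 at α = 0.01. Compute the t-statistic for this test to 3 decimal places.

t = 0.812

MSE = SSE/(n − 2) = 3100/33 = 93.9394.
SE(b₁) = √(MSE/Sₓₓ) = √(93.9394/279.25) = 0.579999.
t = 0.471 / 0.579999 = 0.812.
df = n − 2 = 33.
One-sided p ≈ 0.2113, which is ≥ 0.01, so fail to reject H₀.
The data do not give significant evidence that the true slope on waist circumference is positive.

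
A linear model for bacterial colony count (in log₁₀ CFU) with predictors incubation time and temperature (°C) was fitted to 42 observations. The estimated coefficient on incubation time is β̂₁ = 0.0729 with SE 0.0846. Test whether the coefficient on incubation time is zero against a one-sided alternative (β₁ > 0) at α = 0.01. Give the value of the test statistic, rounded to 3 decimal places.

H₀: β₁ = 0 vs H₁: β₁ > 0.
t = (β̂₁ − β₁⁰)/SE = 0.0729 / 0.0846 = 0.862.
df = n − k − 1 = 42 − 2 − 1 = 39.
One-sided p ≈ 0.1971, which is ≥ 0.01, so fail to reject H₀.
The data do not give significant evidence that the true slope on incubation time is positive, holding the other predictors fixed.

t = 0.862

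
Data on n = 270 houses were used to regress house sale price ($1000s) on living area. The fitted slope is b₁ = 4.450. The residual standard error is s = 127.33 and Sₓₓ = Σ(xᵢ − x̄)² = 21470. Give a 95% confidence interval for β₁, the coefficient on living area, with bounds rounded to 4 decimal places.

SE(b₁) = s/√Sₓₓ = 127.33/√21470 = 0.86899.
df = n − 2 = 268.
t* = t_{0.025, 268} = 1.968855.
Margin = t* × SE = 1.968855 × 0.86899 = 1.710915.
CI: 4.450 ± 1.710915 → (2.7391, 6.1609).
With 95% confidence, each one-unit increase in living area is associated with a change of between 2.7391 and 6.1609 $1000s in house sale price.

(2.7391, 6.1609)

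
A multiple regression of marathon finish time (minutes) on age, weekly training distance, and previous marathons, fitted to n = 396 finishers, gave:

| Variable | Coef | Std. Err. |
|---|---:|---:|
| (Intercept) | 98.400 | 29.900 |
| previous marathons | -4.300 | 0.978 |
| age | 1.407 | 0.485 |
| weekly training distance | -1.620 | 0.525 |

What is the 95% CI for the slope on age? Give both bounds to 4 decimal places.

Read off: b = 1.407, SE = 0.485 for age.
df = n − k − 1 = 396 − 3 − 1 = 392.
t* = t_{0.025, 392} = 1.966034.
Margin = t* × SE = 1.966034 × 0.485 = 0.953527.
CI: 1.407 ± 0.953527 → (0.4535, 2.3605).

(0.4535, 2.3605)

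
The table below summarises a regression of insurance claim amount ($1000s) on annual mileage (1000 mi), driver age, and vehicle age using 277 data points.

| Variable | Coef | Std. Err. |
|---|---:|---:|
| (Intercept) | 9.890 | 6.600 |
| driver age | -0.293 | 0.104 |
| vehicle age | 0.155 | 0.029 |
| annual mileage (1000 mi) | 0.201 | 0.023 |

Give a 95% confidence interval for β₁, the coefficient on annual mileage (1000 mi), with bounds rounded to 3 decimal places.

Read off: b = 0.201, SE = 0.023 for annual mileage (1000 mi).
df = n − k − 1 = 277 − 3 − 1 = 273.
t* = t_{0.025, 273} = 1.968692.
Margin = t* × SE = 1.968692 × 0.023 = 0.04528.
CI: 0.201 ± 0.04528 → (0.156, 0.246).

(0.156, 0.246)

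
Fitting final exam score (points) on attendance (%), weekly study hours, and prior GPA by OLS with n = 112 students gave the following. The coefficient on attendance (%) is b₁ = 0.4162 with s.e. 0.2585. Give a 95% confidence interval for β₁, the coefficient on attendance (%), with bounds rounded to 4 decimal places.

(-0.0962, 0.9286)

df = n − k − 1 = 112 − 3 − 1 = 108.
t* = t_{0.025, 108} = 1.982173.
Margin = t* × SE = 1.982173 × 0.2585 = 0.512392.
CI: 0.4162 ± 0.512392 → (-0.0962, 0.9286).
With 95% confidence, each one-unit increase in attendance (%) is associated with a change of between -0.0962 and 0.9286 points in final exam score, holding the other predictors fixed.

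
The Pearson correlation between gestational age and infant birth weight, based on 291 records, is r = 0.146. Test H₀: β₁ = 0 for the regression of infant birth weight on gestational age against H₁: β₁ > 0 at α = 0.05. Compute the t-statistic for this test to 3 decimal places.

t = r·√(n − 2)/√(1 − r²) = 0.146·√289/√0.978684 = 2.509.
df = n − 2 = 289.
One-sided p ≈ 0.0063, which is < 0.05, so reject H₀.
There is evidence of a linear association between gestational age and infant birth weight.

t = 2.509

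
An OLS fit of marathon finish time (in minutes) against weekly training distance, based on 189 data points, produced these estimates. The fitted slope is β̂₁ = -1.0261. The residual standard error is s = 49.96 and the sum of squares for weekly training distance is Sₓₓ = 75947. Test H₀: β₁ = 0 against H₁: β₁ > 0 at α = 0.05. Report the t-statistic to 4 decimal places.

t = -5.6601

SE(β̂₁) = s/√Sₓₓ = 49.96/√75947 = 0.181287.
t = -1.0261 / 0.181287 = -5.6601.
df = n − 2 = 187.
One-sided p ≈ 1.0000, which is ≥ 0.05, so fail to reject H₀.
The data do not give significant evidence that the true slope on weekly training distance is positive.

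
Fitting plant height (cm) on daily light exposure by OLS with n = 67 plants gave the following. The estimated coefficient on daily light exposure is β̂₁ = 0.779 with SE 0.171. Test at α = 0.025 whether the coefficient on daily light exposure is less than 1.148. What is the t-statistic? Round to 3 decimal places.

H₀: β₁ = 1.148 vs H₁: β₁ < 1.148.
t = (β̂₁ − β₁⁰)/SE = (0.779 − 1.148) / 0.171 = -2.158.
df = n − 2 = 67 − 2 = 65.
One-sided p ≈ 0.0173, which is < 0.025, so reject H₀.
There is evidence that the true slope on daily light exposure is below 1.148 cm per unit.

t = -2.158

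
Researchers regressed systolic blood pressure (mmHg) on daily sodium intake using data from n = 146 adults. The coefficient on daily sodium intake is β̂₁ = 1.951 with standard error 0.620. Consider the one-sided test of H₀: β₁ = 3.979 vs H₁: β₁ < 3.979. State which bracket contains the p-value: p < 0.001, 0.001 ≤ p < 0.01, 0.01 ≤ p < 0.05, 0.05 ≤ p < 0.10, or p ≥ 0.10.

p < 0.001

t = (1.951 − 3.979) / 0.620 = -3.271.
df = n − 2 = 146 − 2 = 144.
One-sided p = P(T_{144} < t) ≈ 0.0007.
So p < 0.001.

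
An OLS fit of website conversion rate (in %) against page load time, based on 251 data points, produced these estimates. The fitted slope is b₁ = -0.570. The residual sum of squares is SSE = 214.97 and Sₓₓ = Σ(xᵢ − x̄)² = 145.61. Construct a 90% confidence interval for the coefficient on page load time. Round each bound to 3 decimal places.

MSE = SSE/(n − 2) = 214.97/249 = 0.863333.
SE(b₁) = √(MSE/Sₓₓ) = √(0.863333/145.61) = 0.0770005.
df = n − 2 = 249.
t* = t_{0.05, 249} = 1.650996.
Margin = t* × SE = 1.650996 × 0.0770005 = 0.12713.
CI: -0.570 ± 0.12713 → (-0.697, -0.443).
With 90% confidence, each one-unit increase in page load time is associated with a change of between -0.697 and -0.443 % in website conversion rate.

(-0.697, -0.443)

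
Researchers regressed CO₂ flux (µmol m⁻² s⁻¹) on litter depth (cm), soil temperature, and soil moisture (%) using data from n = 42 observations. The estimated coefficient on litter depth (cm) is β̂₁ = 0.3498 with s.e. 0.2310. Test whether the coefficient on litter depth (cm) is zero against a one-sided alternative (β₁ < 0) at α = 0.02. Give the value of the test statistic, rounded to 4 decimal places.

H₀: β₁ = 0 vs H₁: β₁ < 0.
t = (β̂₁ − β₁⁰)/SE = 0.3498 / 0.2310 = 1.5143.
df = n − k − 1 = 42 − 3 − 1 = 38.
One-sided p ≈ 0.9309, which is ≥ 0.02, so fail to reject H₀.
The data do not give significant evidence that the true slope on litter depth (cm) is negative, holding the other predictors fixed.

t = 1.5143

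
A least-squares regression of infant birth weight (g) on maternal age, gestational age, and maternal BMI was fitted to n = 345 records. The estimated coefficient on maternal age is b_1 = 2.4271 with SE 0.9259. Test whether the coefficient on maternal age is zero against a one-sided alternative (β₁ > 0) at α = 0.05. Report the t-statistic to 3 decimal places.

t = 2.621

H₀: β₁ = 0 vs H₁: β₁ > 0.
t = (b_1 − β₁⁰)/SE = 2.4271 / 0.9259 = 2.621.
df = n − k − 1 = 345 − 3 − 1 = 341.
One-sided p ≈ 0.0046, which is < 0.05, so reject H₀.
There is evidence that the true slope on maternal age is positive, holding the other predictors fixed.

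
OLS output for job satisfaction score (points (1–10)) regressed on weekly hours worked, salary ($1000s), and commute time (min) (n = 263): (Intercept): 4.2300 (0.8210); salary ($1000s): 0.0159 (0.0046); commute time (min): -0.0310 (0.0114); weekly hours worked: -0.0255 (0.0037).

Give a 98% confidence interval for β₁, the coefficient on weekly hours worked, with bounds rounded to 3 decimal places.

(-0.034, -0.017)

Read off: b = -0.0255, SE = 0.0037 for weekly hours worked.
df = n − k − 1 = 263 − 3 − 1 = 259.
t* = t_{0.01, 259} = 2.340831.
Margin = t* × SE = 2.340831 × 0.0037 = 0.00866.
CI: -0.0255 ± 0.00866 → (-0.034, -0.017).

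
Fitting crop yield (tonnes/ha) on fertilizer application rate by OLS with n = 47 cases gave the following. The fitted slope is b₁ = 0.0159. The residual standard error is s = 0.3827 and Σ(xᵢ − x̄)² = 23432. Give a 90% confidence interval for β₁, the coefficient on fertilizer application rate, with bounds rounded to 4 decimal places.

SE(b₁) = s/√Sₓₓ = 0.3827/√23432 = 0.00250008.
df = n − 2 = 45.
t* = t_{0.05, 45} = 1.679427.
Margin = t* × SE = 1.679427 × 0.00250008 = 0.004199.
CI: 0.0159 ± 0.004199 → (0.0117, 0.0201).
With 90% confidence, each one-unit increase in fertilizer application rate is associated with a change of between 0.0117 and 0.0201 tonnes/ha in crop yield.

(0.0117, 0.0201)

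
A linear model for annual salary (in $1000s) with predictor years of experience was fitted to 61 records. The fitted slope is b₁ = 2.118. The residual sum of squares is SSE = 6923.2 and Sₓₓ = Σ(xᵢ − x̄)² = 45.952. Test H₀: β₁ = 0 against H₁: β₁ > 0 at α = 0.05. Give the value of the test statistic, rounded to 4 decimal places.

MSE = SSE/(n − 2) = 6923.2/59 = 117.342.
SE(b₁) = √(MSE/Sₓₓ) = √(117.342/45.952) = 1.59799.
t = 2.118 / 1.59799 = 1.3254.
df = n − 2 = 59.
One-sided p ≈ 0.0951, which is ≥ 0.05, so fail to reject H₀.
The data do not give significant evidence that the true slope on years of experience is positive.

t = 1.3254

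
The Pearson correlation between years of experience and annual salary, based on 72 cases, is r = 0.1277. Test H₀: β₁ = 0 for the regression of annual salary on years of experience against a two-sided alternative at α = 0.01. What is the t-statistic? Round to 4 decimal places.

t = 1.0772

t = r·√(n − 2)/√(1 − r²) = 0.1277·√70/√0.983693 = 1.0772.
df = n − 2 = 70.
Two-sided p ≈ 0.2851, which is ≥ 0.01, so fail to reject H₀.
The data do not give significant evidence of a linear association between years of experience and annual salary.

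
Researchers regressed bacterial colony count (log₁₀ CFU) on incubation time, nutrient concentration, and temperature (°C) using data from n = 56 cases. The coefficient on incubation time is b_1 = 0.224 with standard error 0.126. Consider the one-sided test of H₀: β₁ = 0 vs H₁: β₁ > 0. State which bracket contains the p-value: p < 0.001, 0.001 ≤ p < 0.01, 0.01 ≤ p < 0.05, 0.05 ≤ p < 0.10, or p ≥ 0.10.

t = 0.224 / 0.126 = 1.778.
df = n − k − 1 = 56 − 3 − 1 = 52.
One-sided p = P(T_{52} > t) ≈ 0.0406.
So 0.01 ≤ p < 0.05.

0.01 ≤ p < 0.05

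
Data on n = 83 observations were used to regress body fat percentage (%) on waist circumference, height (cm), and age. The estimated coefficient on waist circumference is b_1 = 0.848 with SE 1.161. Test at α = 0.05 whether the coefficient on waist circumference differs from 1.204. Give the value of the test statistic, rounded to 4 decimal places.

t = -0.3066

H₀: β₁ = 1.204 vs H₁: β₁ ≠ 1.204.
t = (b_1 − β₁⁰)/SE = (0.848 − 1.204) / 1.161 = -0.3066.
df = n − k − 1 = 83 − 3 − 1 = 79.
Two-sided p ≈ 0.7599, which is ≥ 0.05, so fail to reject H₀.
The data are consistent with a true slope of 1.204 % per unit of waist circumference, holding the other predictors fixed.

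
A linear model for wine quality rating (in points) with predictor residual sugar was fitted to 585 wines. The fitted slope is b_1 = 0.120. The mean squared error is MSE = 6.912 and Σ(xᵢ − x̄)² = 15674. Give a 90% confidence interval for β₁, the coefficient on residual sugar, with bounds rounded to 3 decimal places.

(0.085, 0.155)

SE(b_1) = √(MSE/Sₓₓ) = √(6.912/15674) = 0.0209996.
df = n − 2 = 583.
t* = t_{0.05, 583} = 1.647471.
Margin = t* × SE = 1.647471 × 0.0209996 = 0.03460.
CI: 0.120 ± 0.03460 → (0.085, 0.155).
With 90% confidence, each one-unit increase in residual sugar is associated with a change of between 0.085 and 0.155 points in wine quality rating.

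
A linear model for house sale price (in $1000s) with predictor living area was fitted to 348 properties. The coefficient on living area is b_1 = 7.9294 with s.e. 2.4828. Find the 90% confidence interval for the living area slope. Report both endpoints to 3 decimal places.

(3.835, 12.024)

df = n − 2 = 348 − 2 = 346.
t* = t_{0.05, 346} = 1.649269.
Margin = t* × SE = 1.649269 × 2.4828 = 4.09481.
CI: 7.9294 ± 4.09481 → (3.835, 12.024).
With 90% confidence, each one-unit increase in living area is associated with a change of between 3.835 and 12.024 $1000s in house sale price.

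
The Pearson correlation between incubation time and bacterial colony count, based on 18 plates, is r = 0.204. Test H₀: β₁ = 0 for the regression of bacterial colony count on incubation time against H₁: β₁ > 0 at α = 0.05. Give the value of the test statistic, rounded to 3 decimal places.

t = 0.834

t = r·√(n − 2)/√(1 − r²) = 0.204·√16/√0.958384 = 0.834.
df = n − 2 = 16.
One-sided p ≈ 0.2084, which is ≥ 0.05, so fail to reject H₀.
The data do not give significant evidence of a linear association between incubation time and bacterial colony count.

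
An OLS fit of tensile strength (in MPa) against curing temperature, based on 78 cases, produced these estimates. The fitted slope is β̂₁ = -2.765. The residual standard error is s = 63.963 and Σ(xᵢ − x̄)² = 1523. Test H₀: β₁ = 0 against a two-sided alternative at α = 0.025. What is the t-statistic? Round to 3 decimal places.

t = -1.687

SE(β̂₁) = s/√Sₓₓ = 63.963/√1523 = 1.639.
t = -2.765 / 1.639 = -1.687.
df = n − 2 = 76.
Two-sided p ≈ 0.0957, which is ≥ 0.025, so fail to reject H₀.
The data do not give significant evidence of an association between curing temperature and tensile strength.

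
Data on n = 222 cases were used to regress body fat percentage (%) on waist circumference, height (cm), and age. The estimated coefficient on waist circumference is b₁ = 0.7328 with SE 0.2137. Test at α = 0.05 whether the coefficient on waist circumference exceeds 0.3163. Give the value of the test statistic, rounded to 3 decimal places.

t = 1.949

H₀: β₁ = 0.3163 vs H₁: β₁ > 0.3163.
t = (b₁ − β₁⁰)/SE = (0.7328 − 0.3163) / 0.2137 = 1.949.
df = n − k − 1 = 222 − 3 − 1 = 218.
One-sided p ≈ 0.0263, which is < 0.05, so reject H₀.
There is evidence that the true slope on waist circumference exceeds 0.3163 % per unit, holding the other predictors fixed.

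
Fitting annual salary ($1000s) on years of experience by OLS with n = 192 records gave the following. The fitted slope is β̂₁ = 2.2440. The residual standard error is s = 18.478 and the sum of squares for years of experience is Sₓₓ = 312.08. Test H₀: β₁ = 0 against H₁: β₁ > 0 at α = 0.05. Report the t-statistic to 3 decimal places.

SE(β̂₁) = s/√Sₓₓ = 18.478/√312.08 = 1.04598.
t = 2.2440 / 1.04598 = 2.145.
df = n − 2 = 190.
One-sided p ≈ 0.0166, which is < 0.05, so reject H₀.
There is evidence that the true slope on years of experience is positive.

t = 2.145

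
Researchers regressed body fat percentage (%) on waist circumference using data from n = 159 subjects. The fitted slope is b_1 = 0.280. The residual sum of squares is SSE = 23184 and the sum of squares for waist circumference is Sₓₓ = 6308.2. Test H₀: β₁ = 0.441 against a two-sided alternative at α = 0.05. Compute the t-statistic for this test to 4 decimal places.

MSE = SSE/(n − 2) = 23184/157 = 147.669.
SE(b_1) = √(MSE/Sₓₓ) = √(147.669/6308.2) = 0.153.
t = (0.280 − 0.441) / 0.153 = -1.0523.
df = n − 2 = 157.
Two-sided p ≈ 0.2943, which is ≥ 0.05, so fail to reject H₀.
The data are consistent with a true slope of 0.441 % per unit of waist circumference.

t = -1.0523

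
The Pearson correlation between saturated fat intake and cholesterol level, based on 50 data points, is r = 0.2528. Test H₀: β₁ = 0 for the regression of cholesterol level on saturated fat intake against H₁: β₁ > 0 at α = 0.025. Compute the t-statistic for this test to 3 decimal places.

t = 1.810

t = r·√(n − 2)/√(1 − r²) = 0.2528·√48/√0.936092 = 1.810.
df = n − 2 = 48.
One-sided p ≈ 0.0383, which is ≥ 0.025, so fail to reject H₀.
The data do not give significant evidence of a linear association between saturated fat intake and cholesterol level.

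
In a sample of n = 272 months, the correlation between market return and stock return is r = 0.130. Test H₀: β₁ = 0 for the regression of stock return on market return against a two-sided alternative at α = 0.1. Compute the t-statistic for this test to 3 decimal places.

t = 2.154

t = r·√(n − 2)/√(1 − r²) = 0.130·√270/√0.9831 = 2.154.
df = n − 2 = 270.
Two-sided p ≈ 0.0321, which is < 0.1, so reject H₀.
There is evidence of a linear association between market return and stock return.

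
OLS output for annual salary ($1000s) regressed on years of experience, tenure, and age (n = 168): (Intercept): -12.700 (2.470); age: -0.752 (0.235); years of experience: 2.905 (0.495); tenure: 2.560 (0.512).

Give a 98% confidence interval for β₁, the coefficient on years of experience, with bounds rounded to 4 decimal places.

(1.7421, 4.0679)

Read off: b = 2.905, SE = 0.495 for years of experience.
df = n − k − 1 = 168 − 3 − 1 = 164.
t* = t_{0.01, 164} = 2.3493.
Margin = t* × SE = 2.3493 × 0.495 = 1.162904.
CI: 2.905 ± 1.162904 → (1.7421, 4.0679).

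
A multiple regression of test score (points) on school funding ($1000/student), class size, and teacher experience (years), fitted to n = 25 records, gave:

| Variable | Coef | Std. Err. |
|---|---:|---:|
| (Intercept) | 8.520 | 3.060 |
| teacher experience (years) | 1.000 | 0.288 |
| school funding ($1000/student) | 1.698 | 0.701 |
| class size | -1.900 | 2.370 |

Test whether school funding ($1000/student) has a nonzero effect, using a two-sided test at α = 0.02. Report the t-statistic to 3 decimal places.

Read off: b = 1.698, SE = 0.701 for school funding ($1000/student).
H₀: β₁ = 0 vs H₁: β₁ ≠ 0.
t = 1.698 / 0.701 = 2.422.
df = n − k − 1 = 25 − 3 − 1 = 21.
Two-sided p ≈ 0.0246, which is ≥ 0.02, so fail to reject H₀.
The data do not give significant evidence of an association between school funding ($1000/student) and test score, after adjusting for the other predictors.

t = 2.422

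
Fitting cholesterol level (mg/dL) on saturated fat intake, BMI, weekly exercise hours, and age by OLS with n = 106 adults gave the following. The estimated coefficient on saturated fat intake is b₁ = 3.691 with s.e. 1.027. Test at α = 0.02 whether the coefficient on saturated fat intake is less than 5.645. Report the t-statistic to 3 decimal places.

H₀: β₁ = 5.645 vs H₁: β₁ < 5.645.
t = (b₁ − β₁⁰)/SE = (3.691 − 5.645) / 1.027 = -1.903.
df = n − k − 1 = 106 − 4 − 1 = 101.
One-sided p ≈ 0.0300, which is ≥ 0.02, so fail to reject H₀.
The data do not give significant evidence that the true slope on saturated fat intake is below 5.645 mg/dL per unit, holding the other predictors fixed.

t = -1.903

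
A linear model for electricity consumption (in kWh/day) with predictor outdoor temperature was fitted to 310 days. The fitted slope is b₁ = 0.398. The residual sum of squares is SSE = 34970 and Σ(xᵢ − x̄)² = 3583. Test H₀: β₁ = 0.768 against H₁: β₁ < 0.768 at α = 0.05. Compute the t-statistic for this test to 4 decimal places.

t = -2.0785

MSE = SSE/(n − 2) = 34970/308 = 113.539.
SE(b₁) = √(MSE/Sₓₓ) = √(113.539/3583) = 0.178012.
t = (0.398 − 0.768) / 0.178012 = -2.0785.
df = n − 2 = 308.
One-sided p ≈ 0.0192, which is < 0.05, so reject H₀.
There is evidence that the true slope on outdoor temperature is below 0.768 kWh/day per unit.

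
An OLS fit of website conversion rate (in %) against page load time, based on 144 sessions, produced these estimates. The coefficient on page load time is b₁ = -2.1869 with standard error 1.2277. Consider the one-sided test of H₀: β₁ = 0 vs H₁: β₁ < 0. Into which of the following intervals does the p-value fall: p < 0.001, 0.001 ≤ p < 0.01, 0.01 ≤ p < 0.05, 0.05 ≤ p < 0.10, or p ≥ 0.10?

0.01 ≤ p < 0.05

t = -2.1869 / 1.2277 = -1.781.
df = n − 2 = 144 − 2 = 142.
One-sided p = P(T_{142} < t) ≈ 0.0385.
So 0.01 ≤ p < 0.05.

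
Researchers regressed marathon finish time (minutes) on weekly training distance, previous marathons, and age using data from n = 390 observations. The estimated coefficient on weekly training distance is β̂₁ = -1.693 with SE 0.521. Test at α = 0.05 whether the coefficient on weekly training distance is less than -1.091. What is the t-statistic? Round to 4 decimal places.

t = -1.1555

H₀: β₁ = -1.091 vs H₁: β₁ < -1.091.
t = (β̂₁ − β₁⁰)/SE = (-1.693 − (-1.091)) / 0.521 = -1.1555.
df = n − k − 1 = 390 − 3 − 1 = 386.
One-sided p ≈ 0.1243, which is ≥ 0.05, so fail to reject H₀.
The data do not give significant evidence that the true slope on weekly training distance is below -1.091 minutes per unit, holding the other predictors fixed.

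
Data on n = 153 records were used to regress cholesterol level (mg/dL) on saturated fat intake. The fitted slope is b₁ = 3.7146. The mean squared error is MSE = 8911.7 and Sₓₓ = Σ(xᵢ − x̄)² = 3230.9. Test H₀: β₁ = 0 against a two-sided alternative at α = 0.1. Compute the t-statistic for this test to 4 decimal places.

SE(b₁) = √(MSE/Sₓₓ) = √(8911.7/3230.9) = 1.6608.
t = 3.7146 / 1.6608 = 2.2366.
df = n − 2 = 151.
Two-sided p ≈ 0.0268, which is < 0.1, so reject H₀.
There is evidence that saturated fat intake is associated with cholesterol level.

t = 2.2366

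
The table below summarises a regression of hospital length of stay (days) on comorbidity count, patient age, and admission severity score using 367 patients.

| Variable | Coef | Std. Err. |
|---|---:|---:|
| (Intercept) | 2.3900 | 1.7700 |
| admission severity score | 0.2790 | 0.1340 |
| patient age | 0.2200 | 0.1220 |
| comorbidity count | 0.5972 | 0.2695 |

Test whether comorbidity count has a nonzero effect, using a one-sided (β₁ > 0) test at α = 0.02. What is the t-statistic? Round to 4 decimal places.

Read off: b = 0.5972, SE = 0.2695 for comorbidity count.
H₀: β₁ = 0 vs H₁: β₁ > 0.
t = 0.5972 / 0.2695 = 2.2160.
df = n − k − 1 = 367 − 3 − 1 = 363.
One-sided p ≈ 0.0137, which is < 0.02, so reject H₀.
There is evidence that the true slope on comorbidity count is positive, holding the other predictors fixed.

t = 2.2160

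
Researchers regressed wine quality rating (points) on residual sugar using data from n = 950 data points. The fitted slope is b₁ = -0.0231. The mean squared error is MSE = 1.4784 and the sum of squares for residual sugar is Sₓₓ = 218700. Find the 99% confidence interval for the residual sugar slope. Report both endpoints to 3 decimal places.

SE(b₁) = √(MSE/Sₓₓ) = √(1.4784/218700) = 0.00259999.
df = n − 2 = 948.
t* = t_{0.005, 948} = 2.581025.
Margin = t* × SE = 2.581025 × 0.00259999 = 0.00671.
CI: -0.0231 ± 0.00671 → (-0.030, -0.016).
With 99% confidence, each one-unit increase in residual sugar is associated with a change of between -0.030 and -0.016 points in wine quality rating.

(-0.030, -0.016)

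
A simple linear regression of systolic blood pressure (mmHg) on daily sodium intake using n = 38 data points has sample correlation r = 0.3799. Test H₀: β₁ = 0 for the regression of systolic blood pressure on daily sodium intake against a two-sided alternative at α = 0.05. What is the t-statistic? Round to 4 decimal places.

t = 2.4641

t = r·√(n − 2)/√(1 − r²) = 0.3799·√36/√0.855676 = 2.4641.
df = n − 2 = 36.
Two-sided p ≈ 0.0186, which is < 0.05, so reject H₀.
There is evidence of a linear association between daily sodium intake and systolic blood pressure.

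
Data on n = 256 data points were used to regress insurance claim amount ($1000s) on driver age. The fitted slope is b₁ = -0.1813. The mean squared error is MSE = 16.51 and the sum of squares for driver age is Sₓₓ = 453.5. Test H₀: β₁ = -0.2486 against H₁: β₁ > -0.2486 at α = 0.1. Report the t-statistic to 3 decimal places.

t = 0.353

SE(b₁) = √(MSE/Sₓₓ) = √(16.51/453.5) = 0.190803.
t = (-0.1813 − (-0.2486)) / 0.190803 = 0.353.
df = n − 2 = 254.
One-sided p ≈ 0.3623, which is ≥ 0.1, so fail to reject H₀.
The data do not give significant evidence that the true slope on driver age exceeds -0.2486 $1000s per unit.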